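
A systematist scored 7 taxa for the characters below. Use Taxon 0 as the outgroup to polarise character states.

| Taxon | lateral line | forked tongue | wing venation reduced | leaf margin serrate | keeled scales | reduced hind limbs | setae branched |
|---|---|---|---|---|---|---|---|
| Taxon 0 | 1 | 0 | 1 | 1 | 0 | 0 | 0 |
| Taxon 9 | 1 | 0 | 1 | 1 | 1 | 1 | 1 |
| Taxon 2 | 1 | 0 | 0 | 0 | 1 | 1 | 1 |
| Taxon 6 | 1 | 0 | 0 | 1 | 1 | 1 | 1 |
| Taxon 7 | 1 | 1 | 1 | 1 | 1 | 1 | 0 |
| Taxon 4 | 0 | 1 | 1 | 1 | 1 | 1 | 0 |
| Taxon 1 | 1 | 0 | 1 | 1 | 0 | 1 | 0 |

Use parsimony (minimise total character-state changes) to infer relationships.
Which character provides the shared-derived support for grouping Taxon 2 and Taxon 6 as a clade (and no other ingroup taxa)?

Character polarity is set by the outgroup: the derived state is whichever differs from the outgroup's state, so for lateral line, wing venation reduced, leaf margin serrate the derived state is '0', and for the remaining characters it is '1'.
lateral line (derived state '0') is unique to Taxon 4 (autapomorphy; uninformative for grouping).
Only Taxon 4 and Taxon 7 show the derived state '1' for forked tongue, supporting them as a clade.
Only Taxon 2 and Taxon 6 show the derived state '0' for wing venation reduced, supporting them as a clade.
leaf margin serrate: derived state '0' in Taxon 2 only — an autapomorphy, so it tells us nothing about relationships among taxa.
Only Taxon 2, Taxon 4, Taxon 6, Taxon 7, and Taxon 9 show the derived state '1' for keeled scales, supporting them as a clade.
All ingroup taxa share the derived state '1' for reduced hind limbs; it defines the ingroup but does not resolve relationships within it.
Only Taxon 2, Taxon 6, and Taxon 9 show the derived state '1' for setae branched, supporting them as a clade.
Most parsimonious ingroup topology: (((Taxon 9,(Taxon 2,Taxon 6)),(Taxon 7,Taxon 4)),Taxon 1).
The clade {Taxon 2, Taxon 6} is supported by wing venation reduced: its derived state '0' occurs in exactly those taxa and in no other taxon (including the outgroup).

wing venation reduced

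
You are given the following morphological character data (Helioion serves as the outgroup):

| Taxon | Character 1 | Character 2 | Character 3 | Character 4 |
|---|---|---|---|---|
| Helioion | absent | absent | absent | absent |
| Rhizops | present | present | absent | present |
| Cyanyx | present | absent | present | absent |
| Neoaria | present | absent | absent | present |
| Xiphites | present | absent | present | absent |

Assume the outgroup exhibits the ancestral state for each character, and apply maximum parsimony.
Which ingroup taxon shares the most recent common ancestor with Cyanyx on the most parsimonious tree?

Xiphites

The outgroup has state 'absent' for every character, so 'present' is the derived state throughout.
All ingroup taxa share the derived state 'present' for Character 1; it defines the ingroup but does not resolve relationships within it.
Character 2 (derived state 'present') is unique to Rhizops (autapomorphy; uninformative for grouping).
Only Cyanyx and Xiphites show the derived state 'present' for Character 3, supporting them as a clade.
Only Neoaria and Rhizops show the derived state 'present' for Character 4, supporting them as a clade.
Most parsimonious ingroup topology: ((Rhizops,Neoaria),(Cyanyx,Xiphites)).
Cyanyx and Xiphites form a cherry on this tree, so they are sister taxa.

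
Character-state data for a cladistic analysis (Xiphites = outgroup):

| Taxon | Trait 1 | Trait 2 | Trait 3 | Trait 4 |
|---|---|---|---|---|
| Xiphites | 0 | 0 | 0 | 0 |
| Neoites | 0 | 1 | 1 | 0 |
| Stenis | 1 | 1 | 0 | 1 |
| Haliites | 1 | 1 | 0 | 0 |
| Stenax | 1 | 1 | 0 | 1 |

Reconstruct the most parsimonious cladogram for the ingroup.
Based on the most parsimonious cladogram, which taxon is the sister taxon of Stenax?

The outgroup has state '0' for every character, so '1' is the derived state throughout.
Only Haliites, Stenax, and Stenis show the derived state '1' for Trait 1, supporting them as a clade.
Trait 2 (derived state '1') is shared by all ingroup taxa — unites the whole ingroup.
Trait 3: derived state '1' in Neoites only — an autapomorphy, so it tells us nothing about relationships among taxa.
Only Stenax and Stenis show the derived state '1' for Trait 4, supporting them as a clade.
Most parsimonious ingroup topology: (Neoites,((Stenis,Stenax),Haliites)).
Stenax and Stenis form a cherry on this tree, so they are sister taxa.

Stenis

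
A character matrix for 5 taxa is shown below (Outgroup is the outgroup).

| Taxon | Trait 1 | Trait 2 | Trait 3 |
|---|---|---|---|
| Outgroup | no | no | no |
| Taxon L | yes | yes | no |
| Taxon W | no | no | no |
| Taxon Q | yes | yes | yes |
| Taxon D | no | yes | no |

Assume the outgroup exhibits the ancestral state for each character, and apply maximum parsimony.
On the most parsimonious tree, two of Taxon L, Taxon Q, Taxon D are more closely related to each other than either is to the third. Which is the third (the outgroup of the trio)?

The outgroup has state 'no' for every character, so 'yes' is the derived state throughout.
Only Taxon L and Taxon Q show the derived state 'yes' for Trait 1, supporting them as a clade.
Only Taxon D, Taxon L, and Taxon Q show the derived state 'yes' for Trait 2, supporting them as a clade.
Trait 3: derived state 'yes' in Taxon Q only — an autapomorphy, so it tells us nothing about relationships among taxa.
Most parsimonious ingroup topology: (((Taxon L,Taxon Q),Taxon D),Taxon W).
Taxon Q and Taxon L share a more recent common ancestor with each other than either does with Taxon D, so Taxon D is the least closely related of the three.

Taxon D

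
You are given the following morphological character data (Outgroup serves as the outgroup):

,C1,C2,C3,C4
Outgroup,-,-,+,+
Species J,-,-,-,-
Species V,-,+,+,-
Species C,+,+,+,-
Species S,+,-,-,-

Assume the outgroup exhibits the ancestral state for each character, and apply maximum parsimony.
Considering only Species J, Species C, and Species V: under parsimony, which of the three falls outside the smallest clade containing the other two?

Species J

Character polarity is set by the outgroup: the derived state is whichever differs from the outgroup's state, so for C3, C4 the derived state is '-', and for the remaining characters it is '+'.
C1 groups Species C and Species S, which is incompatible with the clades supported by the remaining characters; treating it as convergent (homoplasy) costs fewer steps than any alternative tree.
Only Species C and Species V show the derived state '+' for C2, supporting them as a clade.
Only Species J and Species S show the derived state '-' for C3, supporting them as a clade.
All ingroup taxa share the derived state '-' for C4; it defines the ingroup but does not resolve relationships within it.
Most parsimonious ingroup topology: ((Species J,Species S),(Species V,Species C)).
Species C and Species V share a more recent common ancestor with each other than either does with Species J, so Species J is the least closely related of the three.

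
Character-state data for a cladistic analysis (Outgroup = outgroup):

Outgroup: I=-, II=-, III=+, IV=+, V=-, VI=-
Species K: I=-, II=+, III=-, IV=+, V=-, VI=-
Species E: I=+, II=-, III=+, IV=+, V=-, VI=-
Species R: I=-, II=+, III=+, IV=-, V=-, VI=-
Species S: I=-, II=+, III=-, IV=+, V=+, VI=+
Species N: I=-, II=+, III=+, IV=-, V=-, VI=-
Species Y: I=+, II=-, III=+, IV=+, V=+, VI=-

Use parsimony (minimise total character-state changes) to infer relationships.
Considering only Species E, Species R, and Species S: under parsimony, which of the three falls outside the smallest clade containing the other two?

Species E

Character polarity is set by the outgroup: the derived state is whichever differs from the outgroup's state, so for III, IV the derived state is '-', and for the remaining characters it is '+'.
I (derived state '+') is shared by Species E and Species Y — a synapomorphy uniting that clade.
II (derived state '+') is shared by Species K, Species N, Species R, and Species S — a synapomorphy uniting that clade.
III: derived state '-' in Species K and Species S only — synapomorphy for {Species K, Species S}.
IV: derived state '-' in Species N and Species R only — synapomorphy for {Species N, Species R}.
V (state '+') occurs in Species S and Species Y but conflicts with the nesting implied by the other characters — most parsimoniously interpreted as homoplasy.
VI: derived state '+' in Species S only — an autapomorphy, so it tells us nothing about relationships among taxa.
Most parsimonious ingroup topology: (((Species K,Species S),(Species R,Species N)),(Species E,Species Y)).
Species R and Species S share a more recent common ancestor with each other than either does with Species E, so Species E is the least closely related of the three.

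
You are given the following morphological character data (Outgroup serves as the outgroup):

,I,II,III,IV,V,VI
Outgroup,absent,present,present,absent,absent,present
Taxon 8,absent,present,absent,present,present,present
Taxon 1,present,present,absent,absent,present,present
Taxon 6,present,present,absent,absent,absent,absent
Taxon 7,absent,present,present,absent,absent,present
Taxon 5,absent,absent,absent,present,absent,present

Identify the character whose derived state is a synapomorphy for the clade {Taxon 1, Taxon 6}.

I

Character polarity is set by the outgroup: the derived state is whichever differs from the outgroup's state, so for II, III, VI the derived state is 'absent', and for the remaining characters it is 'present'.
Only Taxon 1 and Taxon 6 show the derived state 'present' for I, supporting them as a clade.
II: derived state 'absent' in Taxon 5 only — an autapomorphy, so it tells us nothing about relationships among taxa.
III: derived state 'absent' in Taxon 1, Taxon 5, Taxon 6, and Taxon 8 only — synapomorphy for {Taxon 1, Taxon 5, Taxon 6, Taxon 8}.
IV: derived state 'present' in Taxon 5 and Taxon 8 only — synapomorphy for {Taxon 5, Taxon 8}.
V (state 'present') occurs in Taxon 1 and Taxon 8 but conflicts with the nesting implied by the other characters — most parsimoniously interpreted as homoplasy.
VI: derived state 'absent' in Taxon 6 only — an autapomorphy, so it tells us nothing about relationships among taxa.
Most parsimonious ingroup topology: (((Taxon 8,Taxon 5),(Taxon 1,Taxon 6)),Taxon 7).
The clade {Taxon 1, Taxon 6} is supported by I: its derived state 'present' occurs in exactly those taxa and in no other taxon (including the outgroup).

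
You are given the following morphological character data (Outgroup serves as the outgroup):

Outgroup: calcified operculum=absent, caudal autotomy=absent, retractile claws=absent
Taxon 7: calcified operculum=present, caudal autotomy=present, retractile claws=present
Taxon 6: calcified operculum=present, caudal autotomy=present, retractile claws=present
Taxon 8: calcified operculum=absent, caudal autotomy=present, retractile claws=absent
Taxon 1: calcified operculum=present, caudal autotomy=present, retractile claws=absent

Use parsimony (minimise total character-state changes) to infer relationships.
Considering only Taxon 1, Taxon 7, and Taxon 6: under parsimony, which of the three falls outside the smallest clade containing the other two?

The outgroup has state 'absent' for every character, so 'present' is the derived state throughout.
Only Taxon 1, Taxon 6, and Taxon 7 show the derived state 'present' for calcified operculum, supporting them as a clade.
caudal autotomy (derived state 'present') is shared by all ingroup taxa — unites the whole ingroup.
Only Taxon 6 and Taxon 7 show the derived state 'present' for retractile claws, supporting them as a clade.
Most parsimonious ingroup topology: (((Taxon 7,Taxon 6),Taxon 1),Taxon 8).
Taxon 6 and Taxon 7 share a more recent common ancestor with each other than either does with Taxon 1, so Taxon 1 is the least closely related of the three.

Taxon 1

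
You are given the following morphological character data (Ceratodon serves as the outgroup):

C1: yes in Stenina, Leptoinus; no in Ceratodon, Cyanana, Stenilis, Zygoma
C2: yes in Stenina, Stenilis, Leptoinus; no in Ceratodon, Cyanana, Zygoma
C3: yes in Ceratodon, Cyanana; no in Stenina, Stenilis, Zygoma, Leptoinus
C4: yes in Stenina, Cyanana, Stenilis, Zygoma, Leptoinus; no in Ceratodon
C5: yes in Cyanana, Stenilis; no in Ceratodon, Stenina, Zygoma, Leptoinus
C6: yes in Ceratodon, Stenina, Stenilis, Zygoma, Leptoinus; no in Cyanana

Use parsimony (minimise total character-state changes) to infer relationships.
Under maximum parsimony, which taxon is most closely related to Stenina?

Character polarity is set by the outgroup: the derived state is whichever differs from the outgroup's state, so for C3, C6 the derived state is 'no', and for the remaining characters it is 'yes'.
C1: derived state 'yes' in Leptoinus and Stenina only — synapomorphy for {Leptoinus, Stenina}.
C2 (derived state 'yes') is shared by Leptoinus, Stenilis, and Stenina — a synapomorphy uniting that clade.
Only Leptoinus, Stenilis, Stenina, and Zygoma show the derived state 'no' for C3, supporting them as a clade.
All ingroup taxa share the derived state 'yes' for C4; it defines the ingroup but does not resolve relationships within it.
C5 groups Cyanana and Stenilis, which is incompatible with the clades supported by the remaining characters; treating it as convergent (homoplasy) costs fewer steps than any alternative tree.
C6: derived state 'no' in Cyanana only — an autapomorphy, so it tells us nothing about relationships among taxa.
Most parsimonious ingroup topology: ((((Stenina,Leptoinus),Stenilis),Zygoma),Cyanana).
Stenina and Leptoinus form a cherry on this tree, so they are sister taxa.

Leptoinus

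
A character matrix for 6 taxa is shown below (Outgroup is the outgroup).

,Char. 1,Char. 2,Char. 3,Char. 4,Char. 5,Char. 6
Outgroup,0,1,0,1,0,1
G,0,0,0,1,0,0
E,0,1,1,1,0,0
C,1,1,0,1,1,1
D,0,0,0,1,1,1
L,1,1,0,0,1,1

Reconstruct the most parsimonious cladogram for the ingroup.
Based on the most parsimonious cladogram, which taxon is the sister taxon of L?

Character polarity is set by the outgroup: the derived state is whichever differs from the outgroup's state, so for Char. 2, Char. 4, Char. 6 the derived state is '0', and for the remaining characters it is '1'.
Char. 1: derived state '1' in C and L only — synapomorphy for {C, L}.
Char. 2 groups D and G, which is incompatible with the clades supported by the remaining characters; treating it as convergent (homoplasy) costs fewer steps than any alternative tree.
Char. 3 (derived state '1') is unique to E (autapomorphy; uninformative for grouping).
Char. 4: derived state '0' in L only — an autapomorphy, so it tells us nothing about relationships among taxa.
Char. 5 (derived state '1') is shared by C, D, and L — a synapomorphy uniting that clade.
Char. 6 (derived state '0') is shared by E and G — a synapomorphy uniting that clade.
Most parsimonious ingroup topology: (((L,C),D),(E,G)).
L and C form a cherry on this tree, so they are sister taxa.

C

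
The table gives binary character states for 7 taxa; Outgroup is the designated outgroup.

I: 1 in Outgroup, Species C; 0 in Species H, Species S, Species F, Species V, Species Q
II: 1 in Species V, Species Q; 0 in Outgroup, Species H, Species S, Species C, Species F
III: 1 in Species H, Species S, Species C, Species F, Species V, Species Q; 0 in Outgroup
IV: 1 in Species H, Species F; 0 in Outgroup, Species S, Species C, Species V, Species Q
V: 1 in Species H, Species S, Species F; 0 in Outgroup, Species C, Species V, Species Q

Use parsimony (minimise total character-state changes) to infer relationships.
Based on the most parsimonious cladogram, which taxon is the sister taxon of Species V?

Species Q

Character polarity is set by the outgroup: the derived state is whichever differs from the outgroup's state, so for I the derived state is '0', and for the remaining characters it is '1'.
Only Species F, Species H, Species Q, Species S, and Species V show the derived state '0' for I, supporting them as a clade.
Only Species Q and Species V show the derived state '1' for II, supporting them as a clade.
III (derived state '1') is shared by all ingroup taxa — unites the whole ingroup.
Only Species F and Species H show the derived state '1' for IV, supporting them as a clade.
V: derived state '1' in Species F, Species H, and Species S only — synapomorphy for {Species F, Species H, Species S}.
Most parsimonious ingroup topology: ((((Species H,Species F),Species S),(Species V,Species Q)),Species C).
Species V and Species Q form a cherry on this tree, so they are sister taxa.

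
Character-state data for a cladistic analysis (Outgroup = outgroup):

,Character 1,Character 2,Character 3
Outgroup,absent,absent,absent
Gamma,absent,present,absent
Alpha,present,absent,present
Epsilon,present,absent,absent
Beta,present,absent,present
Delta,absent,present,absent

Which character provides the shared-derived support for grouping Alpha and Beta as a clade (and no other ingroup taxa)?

The outgroup has state 'absent' for every character, so 'present' is the derived state throughout.
Only Alpha, Beta, and Epsilon show the derived state 'present' for Character 1, supporting them as a clade.
Character 2: derived state 'present' in Delta and Gamma only — synapomorphy for {Delta, Gamma}.
Only Alpha and Beta show the derived state 'present' for Character 3, supporting them as a clade.
Most parsimonious ingroup topology: ((Gamma,Delta),((Alpha,Beta),Epsilon)).
The clade {Alpha, Beta} is supported by Character 3: its derived state 'present' occurs in exactly those taxa and in no other taxon (including the outgroup).

Character 3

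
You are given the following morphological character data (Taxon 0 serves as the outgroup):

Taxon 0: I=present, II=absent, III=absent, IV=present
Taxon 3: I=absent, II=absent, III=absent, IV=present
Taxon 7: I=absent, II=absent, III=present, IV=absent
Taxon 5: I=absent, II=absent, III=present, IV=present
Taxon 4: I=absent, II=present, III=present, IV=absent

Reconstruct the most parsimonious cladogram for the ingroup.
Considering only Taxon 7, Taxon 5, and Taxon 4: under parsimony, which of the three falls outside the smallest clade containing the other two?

Character polarity is set by the outgroup: the derived state is whichever differs from the outgroup's state, so for I, IV the derived state is 'absent', and for the remaining characters it is 'present'.
I (derived state 'absent') is shared by all ingroup taxa — unites the whole ingroup.
II (derived state 'present') is unique to Taxon 4 (autapomorphy; uninformative for grouping).
III (derived state 'present') is shared by Taxon 4, Taxon 5, and Taxon 7 — a synapomorphy uniting that clade.
Only Taxon 4 and Taxon 7 show the derived state 'absent' for IV, supporting them as a clade.
Most parsimonious ingroup topology: (Taxon 3,((Taxon 7,Taxon 4),Taxon 5)).
Taxon 4 and Taxon 7 share a more recent common ancestor with each other than either does with Taxon 5, so Taxon 5 is the least closely related of the three.

Taxon 5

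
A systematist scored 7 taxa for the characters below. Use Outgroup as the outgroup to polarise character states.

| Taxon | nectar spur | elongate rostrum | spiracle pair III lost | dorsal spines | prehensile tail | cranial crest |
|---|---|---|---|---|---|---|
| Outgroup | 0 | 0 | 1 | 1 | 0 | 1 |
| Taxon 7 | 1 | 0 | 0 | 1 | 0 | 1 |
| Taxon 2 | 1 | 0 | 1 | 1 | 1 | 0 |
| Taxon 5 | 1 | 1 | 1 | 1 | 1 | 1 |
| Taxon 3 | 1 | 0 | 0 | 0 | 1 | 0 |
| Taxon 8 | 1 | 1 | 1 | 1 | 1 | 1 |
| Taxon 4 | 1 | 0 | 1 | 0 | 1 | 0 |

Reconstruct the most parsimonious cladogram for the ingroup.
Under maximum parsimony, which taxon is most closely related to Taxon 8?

Taxon 5

Character polarity is set by the outgroup: the derived state is whichever differs from the outgroup's state, so for spiracle pair III lost, dorsal spines, cranial crest the derived state is '0', and for the remaining characters it is '1'.
nectar spur (derived state '1') is shared by all ingroup taxa — unites the whole ingroup.
elongate rostrum (derived state '1') is shared by Taxon 5 and Taxon 8 — a synapomorphy uniting that clade.
spiracle pair III lost (state '0') occurs in Taxon 3 and Taxon 7 but conflicts with the nesting implied by the other characters — most parsimoniously interpreted as homoplasy.
Only Taxon 3 and Taxon 4 show the derived state '0' for dorsal spines, supporting them as a clade.
Only Taxon 2, Taxon 3, Taxon 4, Taxon 5, and Taxon 8 show the derived state '1' for prehensile tail, supporting them as a clade.
Only Taxon 2, Taxon 3, and Taxon 4 show the derived state '0' for cranial crest, supporting them as a clade.
Most parsimonious ingroup topology: (Taxon 7,((Taxon 2,(Taxon 3,Taxon 4)),(Taxon 5,Taxon 8))).
Taxon 8 and Taxon 5 form a cherry on this tree, so they are sister taxa.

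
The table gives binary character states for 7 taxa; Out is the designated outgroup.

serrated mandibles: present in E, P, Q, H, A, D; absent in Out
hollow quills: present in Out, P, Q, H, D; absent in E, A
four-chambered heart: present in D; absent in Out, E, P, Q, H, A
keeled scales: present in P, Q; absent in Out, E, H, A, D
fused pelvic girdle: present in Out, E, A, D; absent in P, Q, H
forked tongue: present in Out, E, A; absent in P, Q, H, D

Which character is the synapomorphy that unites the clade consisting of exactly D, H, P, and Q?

forked tongue

Character polarity is set by the outgroup: the derived state is whichever differs from the outgroup's state, so for hollow quills, fused pelvic girdle, forked tongue the derived state is 'absent', and for the remaining characters it is 'present'.
All ingroup taxa share the derived state 'present' for serrated mandibles; it defines the ingroup but does not resolve relationships within it.
hollow quills: derived state 'absent' in A and E only — synapomorphy for {A, E}.
four-chambered heart: derived state 'present' in D only — an autapomorphy, so it tells us nothing about relationships among taxa.
keeled scales: derived state 'present' in P and Q only — synapomorphy for {P, Q}.
fused pelvic girdle: derived state 'absent' in H, P, and Q only — synapomorphy for {H, P, Q}.
forked tongue: derived state 'absent' in D, H, P, and Q only — synapomorphy for {D, H, P, Q}.
Most parsimonious ingroup topology: ((E,A),(((P,Q),H),D)).
The clade {D, H, P, Q} is supported by forked tongue: its derived state 'absent' occurs in exactly those taxa and in no other taxon (including the outgroup).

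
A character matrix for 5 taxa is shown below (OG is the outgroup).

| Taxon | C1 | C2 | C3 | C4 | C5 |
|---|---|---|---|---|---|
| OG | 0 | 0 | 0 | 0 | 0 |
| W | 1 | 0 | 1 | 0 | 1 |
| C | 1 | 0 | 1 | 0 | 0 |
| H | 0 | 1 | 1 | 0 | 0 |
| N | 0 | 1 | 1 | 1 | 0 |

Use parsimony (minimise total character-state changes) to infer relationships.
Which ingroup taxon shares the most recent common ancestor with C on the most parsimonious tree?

W

The outgroup has state '0' for every character, so '1' is the derived state throughout.
C1 (derived state '1') is shared by C and W — a synapomorphy uniting that clade.
C2 (derived state '1') is shared by H and N — a synapomorphy uniting that clade.
C3 (derived state '1') is shared by all ingroup taxa — unites the whole ingroup.
C4 (derived state '1') is unique to N (autapomorphy; uninformative for grouping).
C5: derived state '1' in W only — an autapomorphy, so it tells us nothing about relationships among taxa.
Most parsimonious ingroup topology: ((W,C),(H,N)).
C and W form a cherry on this tree, so they are sister taxa.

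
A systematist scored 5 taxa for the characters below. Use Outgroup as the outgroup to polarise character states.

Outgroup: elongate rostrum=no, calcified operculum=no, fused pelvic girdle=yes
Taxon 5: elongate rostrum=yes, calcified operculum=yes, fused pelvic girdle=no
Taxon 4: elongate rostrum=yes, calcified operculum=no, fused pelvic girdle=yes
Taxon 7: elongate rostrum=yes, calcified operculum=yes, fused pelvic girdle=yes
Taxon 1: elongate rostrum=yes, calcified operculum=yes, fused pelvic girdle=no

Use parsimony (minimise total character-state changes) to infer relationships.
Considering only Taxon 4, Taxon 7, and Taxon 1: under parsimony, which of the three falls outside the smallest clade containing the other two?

Character polarity is set by the outgroup: the derived state is whichever differs from the outgroup's state, so for fused pelvic girdle the derived state is 'no', and for the remaining characters it is 'yes'.
elongate rostrum (derived state 'yes') is shared by all ingroup taxa — unites the whole ingroup.
Only Taxon 1, Taxon 5, and Taxon 7 show the derived state 'yes' for calcified operculum, supporting them as a clade.
fused pelvic girdle (derived state 'no') is shared by Taxon 1 and Taxon 5 — a synapomorphy uniting that clade.
Most parsimonious ingroup topology: (((Taxon 5,Taxon 1),Taxon 7),Taxon 4).
Taxon 7 and Taxon 1 share a more recent common ancestor with each other than either does with Taxon 4, so Taxon 4 is the least closely related of the three.

Taxon 4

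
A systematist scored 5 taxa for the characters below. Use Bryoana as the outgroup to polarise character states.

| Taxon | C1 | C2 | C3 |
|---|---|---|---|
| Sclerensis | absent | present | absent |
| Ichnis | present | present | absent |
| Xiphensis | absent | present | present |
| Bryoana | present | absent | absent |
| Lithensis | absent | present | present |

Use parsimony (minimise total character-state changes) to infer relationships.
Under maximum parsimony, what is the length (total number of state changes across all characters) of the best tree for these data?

3

Character polarity is set by the outgroup: the derived state is whichever differs from the outgroup's state, so for C1 the derived state is 'absent', and for the remaining characters it is 'present'.
C1 (derived state 'absent') is shared by Lithensis, Sclerensis, and Xiphensis — a synapomorphy uniting that clade.
All ingroup taxa share the derived state 'present' for C2; it defines the ingroup but does not resolve relationships within it.
C3: derived state 'present' in Lithensis and Xiphensis only — synapomorphy for {Lithensis, Xiphensis}.
Most parsimonious ingroup topology: (((Xiphensis,Lithensis),Sclerensis),Ichnis).
Changes per character on this tree: C1: 1; C2: 1; C3: 1.
Total = 3.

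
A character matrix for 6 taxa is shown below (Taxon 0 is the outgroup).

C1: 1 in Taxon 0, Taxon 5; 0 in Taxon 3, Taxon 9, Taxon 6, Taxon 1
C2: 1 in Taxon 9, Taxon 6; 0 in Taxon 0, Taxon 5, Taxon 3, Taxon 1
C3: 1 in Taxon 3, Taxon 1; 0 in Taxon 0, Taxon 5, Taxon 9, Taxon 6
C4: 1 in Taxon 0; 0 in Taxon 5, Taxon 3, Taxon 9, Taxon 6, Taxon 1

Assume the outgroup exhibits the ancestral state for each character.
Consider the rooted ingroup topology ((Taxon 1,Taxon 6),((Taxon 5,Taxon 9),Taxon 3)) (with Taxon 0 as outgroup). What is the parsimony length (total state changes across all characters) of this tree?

Map each character onto ((Taxon 1,Taxon 6),((Taxon 5,Taxon 9),Taxon 3)) (rooted by Taxon 0) and count the minimum state changes it requires (Fitch parsimony):
C1: 2; C2: 2; C3: 2; C4: 1.
Total tree length = 7.

7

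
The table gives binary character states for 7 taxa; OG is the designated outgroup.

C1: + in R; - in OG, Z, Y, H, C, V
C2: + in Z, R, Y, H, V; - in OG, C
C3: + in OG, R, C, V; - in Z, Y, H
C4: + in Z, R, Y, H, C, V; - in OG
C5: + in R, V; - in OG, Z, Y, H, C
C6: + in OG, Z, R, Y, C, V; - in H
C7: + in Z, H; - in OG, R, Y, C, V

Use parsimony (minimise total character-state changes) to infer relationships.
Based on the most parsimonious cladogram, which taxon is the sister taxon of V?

R

Character polarity is set by the outgroup: the derived state is whichever differs from the outgroup's state, so for C3, C6 the derived state is '-', and for the remaining characters it is '+'.
C1 (derived state '+') is unique to R (autapomorphy; uninformative for grouping).
C2: derived state '+' in H, R, V, Y, and Z only — synapomorphy for {H, R, V, Y, Z}.
C3: derived state '-' in H, Y, and Z only — synapomorphy for {H, Y, Z}.
All ingroup taxa share the derived state '+' for C4; it defines the ingroup but does not resolve relationships within it.
C5 (derived state '+') is shared by R and V — a synapomorphy uniting that clade.
C6: derived state '-' in H only — an autapomorphy, so it tells us nothing about relationships among taxa.
C7 (derived state '+') is shared by H and Z — a synapomorphy uniting that clade.
Most parsimonious ingroup topology: ((((Z,H),Y),(R,V)),C).
V and R form a cherry on this tree, so they are sister taxa.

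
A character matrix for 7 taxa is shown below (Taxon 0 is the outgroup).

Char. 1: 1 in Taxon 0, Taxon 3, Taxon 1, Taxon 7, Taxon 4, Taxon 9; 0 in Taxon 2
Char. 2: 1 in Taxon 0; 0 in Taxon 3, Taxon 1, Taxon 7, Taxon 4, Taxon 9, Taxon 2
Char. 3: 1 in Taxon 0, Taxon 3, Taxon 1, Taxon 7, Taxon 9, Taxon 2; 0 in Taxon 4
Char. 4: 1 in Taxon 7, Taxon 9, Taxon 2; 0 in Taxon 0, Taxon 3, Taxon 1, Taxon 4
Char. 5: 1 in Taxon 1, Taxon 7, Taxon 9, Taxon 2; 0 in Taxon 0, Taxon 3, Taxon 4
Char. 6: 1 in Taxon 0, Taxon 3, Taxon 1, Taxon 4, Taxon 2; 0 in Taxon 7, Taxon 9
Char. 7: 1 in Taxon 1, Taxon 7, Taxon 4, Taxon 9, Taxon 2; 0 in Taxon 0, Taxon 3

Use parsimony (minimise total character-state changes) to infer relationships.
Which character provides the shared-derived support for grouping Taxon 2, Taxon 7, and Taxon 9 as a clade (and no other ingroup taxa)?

Character polarity is set by the outgroup: the derived state is whichever differs from the outgroup's state, so for Char. 1, Char. 2, Char. 3, Char. 6 the derived state is '0', and for the remaining characters it is '1'.
Char. 1: derived state '0' in Taxon 2 only — an autapomorphy, so it tells us nothing about relationships among taxa.
All ingroup taxa share the derived state '0' for Char. 2; it defines the ingroup but does not resolve relationships within it.
Char. 3: derived state '0' in Taxon 4 only — an autapomorphy, so it tells us nothing about relationships among taxa.
Only Taxon 2, Taxon 7, and Taxon 9 show the derived state '1' for Char. 4, supporting them as a clade.
Only Taxon 1, Taxon 2, Taxon 7, and Taxon 9 show the derived state '1' for Char. 5, supporting them as a clade.
Char. 6: derived state '0' in Taxon 7 and Taxon 9 only — synapomorphy for {Taxon 7, Taxon 9}.
Char. 7: derived state '1' in Taxon 1, Taxon 2, Taxon 4, Taxon 7, and Taxon 9 only — synapomorphy for {Taxon 1, Taxon 2, Taxon 4, Taxon 7, Taxon 9}.
Most parsimonious ingroup topology: (Taxon 3,((Taxon 1,((Taxon 7,Taxon 9),Taxon 2)),Taxon 4)).
The clade {Taxon 2, Taxon 7, Taxon 9} is supported by Char. 4: its derived state '1' occurs in exactly those taxa and in no other taxon (including the outgroup).

Char. 4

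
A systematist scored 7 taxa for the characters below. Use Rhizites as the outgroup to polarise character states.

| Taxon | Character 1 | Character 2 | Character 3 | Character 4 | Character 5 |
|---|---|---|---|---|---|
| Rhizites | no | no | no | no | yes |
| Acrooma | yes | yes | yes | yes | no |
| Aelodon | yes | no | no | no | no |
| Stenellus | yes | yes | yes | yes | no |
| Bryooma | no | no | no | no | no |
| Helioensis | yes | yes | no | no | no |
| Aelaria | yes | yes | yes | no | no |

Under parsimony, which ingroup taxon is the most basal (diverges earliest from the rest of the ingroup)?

Character polarity is set by the outgroup: the derived state is whichever differs from the outgroup's state, so for Character 5 the derived state is 'no', and for the remaining characters it is 'yes'.
Character 1: derived state 'yes' in Acrooma, Aelaria, Aelodon, Helioensis, and Stenellus only — synapomorphy for {Acrooma, Aelaria, Aelodon, Helioensis, Stenellus}.
Character 2: derived state 'yes' in Acrooma, Aelaria, Helioensis, and Stenellus only — synapomorphy for {Acrooma, Aelaria, Helioensis, Stenellus}.
Character 3 (derived state 'yes') is shared by Acrooma, Aelaria, and Stenellus — a synapomorphy uniting that clade.
Only Acrooma and Stenellus show the derived state 'yes' for Character 4, supporting them as a clade.
All ingroup taxa share the derived state 'no' for Character 5; it defines the ingroup but does not resolve relationships within it.
Most parsimonious ingroup topology: (((((Acrooma,Stenellus),Aelaria),Helioensis),Aelodon),Bryooma).
Bryooma is sister to the clade containing all other ingroup taxa, so it is the earliest-diverging (most basal) ingroup lineage.

Bryooma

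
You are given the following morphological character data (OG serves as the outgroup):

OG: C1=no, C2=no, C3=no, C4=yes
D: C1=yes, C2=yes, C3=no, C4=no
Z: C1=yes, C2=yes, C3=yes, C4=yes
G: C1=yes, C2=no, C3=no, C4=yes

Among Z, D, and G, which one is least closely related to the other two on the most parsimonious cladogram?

Character polarity is set by the outgroup: the derived state is whichever differs from the outgroup's state, so for C4 the derived state is 'no', and for the remaining characters it is 'yes'.
All ingroup taxa share the derived state 'yes' for C1; it defines the ingroup but does not resolve relationships within it.
C2 (derived state 'yes') is shared by D and Z — a synapomorphy uniting that clade.
C3 (derived state 'yes') is unique to Z (autapomorphy; uninformative for grouping).
C4: derived state 'no' in D only — an autapomorphy, so it tells us nothing about relationships among taxa.
Most parsimonious ingroup topology: ((D,Z),G).
D and Z share a more recent common ancestor with each other than either does with G, so G is the least closely related of the three.

G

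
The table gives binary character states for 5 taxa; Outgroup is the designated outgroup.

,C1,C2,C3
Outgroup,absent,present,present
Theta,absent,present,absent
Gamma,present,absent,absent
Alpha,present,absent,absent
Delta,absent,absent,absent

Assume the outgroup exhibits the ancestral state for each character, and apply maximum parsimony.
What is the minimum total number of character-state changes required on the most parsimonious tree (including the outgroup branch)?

3

Character polarity is set by the outgroup: the derived state is whichever differs from the outgroup's state, so for C2, C3 the derived state is 'absent', and for the remaining characters it is 'present'.
Only Alpha and Gamma show the derived state 'present' for C1, supporting them as a clade.
C2 (derived state 'absent') is shared by Alpha, Delta, and Gamma — a synapomorphy uniting that clade.
All ingroup taxa share the derived state 'absent' for C3; it defines the ingroup but does not resolve relationships within it.
Most parsimonious ingroup topology: (Theta,((Gamma,Alpha),Delta)).
Changes per character on this tree: C1: 1; C2: 1; C3: 1.
Total = 3.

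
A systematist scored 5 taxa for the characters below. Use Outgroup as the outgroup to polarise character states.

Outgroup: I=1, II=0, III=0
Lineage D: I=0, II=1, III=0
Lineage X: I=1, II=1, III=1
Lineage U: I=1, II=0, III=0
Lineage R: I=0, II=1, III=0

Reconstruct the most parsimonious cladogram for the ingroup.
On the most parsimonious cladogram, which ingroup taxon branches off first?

Lineage U

Character polarity is set by the outgroup: the derived state is whichever differs from the outgroup's state, so for I the derived state is '0', and for the remaining characters it is '1'.
Only Lineage D and Lineage R show the derived state '0' for I, supporting them as a clade.
II (derived state '1') is shared by Lineage D, Lineage R, and Lineage X — a synapomorphy uniting that clade.
III (derived state '1') is unique to Lineage X (autapomorphy; uninformative for grouping).
Most parsimonious ingroup topology: (((Lineage D,Lineage R),Lineage X),Lineage U).
Lineage U is sister to the clade containing all other ingroup taxa, so it is the earliest-diverging (most basal) ingroup lineage.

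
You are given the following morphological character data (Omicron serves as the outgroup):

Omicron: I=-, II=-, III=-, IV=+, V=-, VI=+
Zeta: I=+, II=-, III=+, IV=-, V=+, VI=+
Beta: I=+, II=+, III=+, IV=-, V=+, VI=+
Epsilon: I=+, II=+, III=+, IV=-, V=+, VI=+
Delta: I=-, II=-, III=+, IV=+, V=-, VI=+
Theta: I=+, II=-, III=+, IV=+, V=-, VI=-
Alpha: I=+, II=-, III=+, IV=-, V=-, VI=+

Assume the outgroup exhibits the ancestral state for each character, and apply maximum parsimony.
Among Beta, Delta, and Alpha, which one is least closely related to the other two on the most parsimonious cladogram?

Character polarity is set by the outgroup: the derived state is whichever differs from the outgroup's state, so for IV, VI the derived state is '-', and for the remaining characters it is '+'.
I (derived state '+') is shared by Alpha, Beta, Epsilon, Theta, and Zeta — a synapomorphy uniting that clade.
II (derived state '+') is shared by Beta and Epsilon — a synapomorphy uniting that clade.
III (derived state '+') is shared by all ingroup taxa — unites the whole ingroup.
IV: derived state '-' in Alpha, Beta, Epsilon, and Zeta only — synapomorphy for {Alpha, Beta, Epsilon, Zeta}.
V: derived state '+' in Beta, Epsilon, and Zeta only — synapomorphy for {Beta, Epsilon, Zeta}.
VI: derived state '-' in Theta only — an autapomorphy, so it tells us nothing about relationships among taxa.
Most parsimonious ingroup topology: ((((Zeta,(Beta,Epsilon)),Alpha),Theta),Delta).
Alpha and Beta share a more recent common ancestor with each other than either does with Delta, so Delta is the least closely related of the three.

Delta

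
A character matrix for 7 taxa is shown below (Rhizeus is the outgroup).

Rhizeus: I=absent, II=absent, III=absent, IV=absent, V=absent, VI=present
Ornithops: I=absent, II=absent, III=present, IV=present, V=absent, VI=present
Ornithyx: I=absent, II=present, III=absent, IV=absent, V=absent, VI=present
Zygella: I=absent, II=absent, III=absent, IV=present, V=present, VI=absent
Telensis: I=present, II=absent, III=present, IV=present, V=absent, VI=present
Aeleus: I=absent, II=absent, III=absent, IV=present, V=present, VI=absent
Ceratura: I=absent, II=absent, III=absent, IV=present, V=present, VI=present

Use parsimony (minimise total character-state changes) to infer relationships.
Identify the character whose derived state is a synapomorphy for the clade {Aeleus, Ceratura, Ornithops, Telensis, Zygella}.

Character polarity is set by the outgroup: the derived state is whichever differs from the outgroup's state, so for VI the derived state is 'absent', and for the remaining characters it is 'present'.
I: derived state 'present' in Telensis only — an autapomorphy, so it tells us nothing about relationships among taxa.
II (derived state 'present') is unique to Ornithyx (autapomorphy; uninformative for grouping).
Only Ornithops and Telensis show the derived state 'present' for III, supporting them as a clade.
IV (derived state 'present') is shared by Aeleus, Ceratura, Ornithops, Telensis, and Zygella — a synapomorphy uniting that clade.
V: derived state 'present' in Aeleus, Ceratura, and Zygella only — synapomorphy for {Aeleus, Ceratura, Zygella}.
VI: derived state 'absent' in Aeleus and Zygella only — synapomorphy for {Aeleus, Zygella}.
Most parsimonious ingroup topology: (((Ornithops,Telensis),((Zygella,Aeleus),Ceratura)),Ornithyx).
The clade {Aeleus, Ceratura, Ornithops, Telensis, Zygella} is supported by IV: its derived state 'present' occurs in exactly those taxa and in no other taxon (including the outgroup).

IV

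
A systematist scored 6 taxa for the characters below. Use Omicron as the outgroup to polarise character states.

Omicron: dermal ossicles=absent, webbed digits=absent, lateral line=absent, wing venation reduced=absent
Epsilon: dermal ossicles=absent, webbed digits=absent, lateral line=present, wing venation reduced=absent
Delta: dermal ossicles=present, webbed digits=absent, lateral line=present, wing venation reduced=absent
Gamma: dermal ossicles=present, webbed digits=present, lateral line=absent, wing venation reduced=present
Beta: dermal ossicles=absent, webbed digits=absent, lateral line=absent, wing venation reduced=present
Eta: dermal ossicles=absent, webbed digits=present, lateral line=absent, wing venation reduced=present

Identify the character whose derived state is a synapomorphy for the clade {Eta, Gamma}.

webbed digits

The outgroup has state 'absent' for every character, so 'present' is the derived state throughout.
dermal ossicles groups Delta and Gamma, which is incompatible with the clades supported by the remaining characters; treating it as convergent (homoplasy) costs fewer steps than any alternative tree.
webbed digits (derived state 'present') is shared by Eta and Gamma — a synapomorphy uniting that clade.
lateral line: derived state 'present' in Delta and Epsilon only — synapomorphy for {Delta, Epsilon}.
Only Beta, Eta, and Gamma show the derived state 'present' for wing venation reduced, supporting them as a clade.
Most parsimonious ingroup topology: ((Epsilon,Delta),((Gamma,Eta),Beta)).
The clade {Eta, Gamma} is supported by webbed digits: its derived state 'present' occurs in exactly those taxa and in no other taxon (including the outgroup).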